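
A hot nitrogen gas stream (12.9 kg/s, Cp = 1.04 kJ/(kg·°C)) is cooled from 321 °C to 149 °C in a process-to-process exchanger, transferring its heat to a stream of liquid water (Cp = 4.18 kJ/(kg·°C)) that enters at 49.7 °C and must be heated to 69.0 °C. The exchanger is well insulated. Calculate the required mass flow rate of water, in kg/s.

ṁ_c = 28.6 kg/s

Heat released by hot stream: Q = 12.9 × 1.04 × (321 − 149) = 2307.6 kJ/s
Energy balance on cold side (adiabatic exchanger): Q = ṁ_c·Cp_c·(T_c,out − T_c,in)
ṁ_c = 2307.6 / [4.18 × (69.0 − 49.7)] = 28.603 kg/s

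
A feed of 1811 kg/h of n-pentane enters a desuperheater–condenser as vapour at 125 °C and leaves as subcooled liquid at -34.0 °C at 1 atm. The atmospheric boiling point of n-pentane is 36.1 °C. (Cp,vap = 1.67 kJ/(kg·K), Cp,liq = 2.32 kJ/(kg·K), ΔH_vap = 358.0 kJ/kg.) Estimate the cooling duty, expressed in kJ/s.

Q_c = 337 kJ/s

vapour 125→36.1 °C: -148.46 kJ/kg
condensation at 36.1 °C: -358 kJ/kg
liquid 36.1→-34.0 °C: -162.63 kJ/kg
Δh = -148.46 + -358 + -162.63 = -669.1 kJ/kg
Q = ṁ·Δh = 1811 kg/h × -669.1 kJ/kg = -1.2117e+06 kJ/h
|Q| = 336.59 kW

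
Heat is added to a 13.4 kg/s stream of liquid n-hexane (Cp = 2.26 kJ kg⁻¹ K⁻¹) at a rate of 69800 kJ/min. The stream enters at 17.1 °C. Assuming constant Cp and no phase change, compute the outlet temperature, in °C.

T_out = 55.5 °C

Q = 69800 kJ/min = 1163.3 kJ/s
ΔT = Q/(ṁ·Cp) = 1163.3/(13.4×2.26) = 38.414 K
T_out = 17.1 + 38.414 = 55.514 °C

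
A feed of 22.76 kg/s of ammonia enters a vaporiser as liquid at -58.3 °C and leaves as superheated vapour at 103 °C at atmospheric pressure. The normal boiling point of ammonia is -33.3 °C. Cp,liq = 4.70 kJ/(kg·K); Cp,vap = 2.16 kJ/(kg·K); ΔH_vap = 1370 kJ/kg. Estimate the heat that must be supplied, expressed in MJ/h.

liquid -58.3→-33.3 °C: 117.5 kJ/kg
vaporisation at -33.3 °C: 1370 kJ/kg
vapour -33.3→103 °C: 294.41 kJ/kg
Δh = 117.5 + 1370 + 294.41 = 1781.9 kJ/kg
Q = ṁ·Δh = 22.76 kg/s × 1781.9 kJ/kg = 40556 kJ/s
|Q| = 40556 kW = 146000 MJ/h

Q = 146000 MJ/h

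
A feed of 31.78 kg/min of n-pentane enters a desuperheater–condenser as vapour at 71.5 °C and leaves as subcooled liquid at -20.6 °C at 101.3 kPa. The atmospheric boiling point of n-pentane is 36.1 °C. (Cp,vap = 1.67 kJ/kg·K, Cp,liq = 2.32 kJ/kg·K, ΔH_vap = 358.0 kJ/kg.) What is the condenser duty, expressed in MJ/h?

Q_c = 1050 MJ/h

vapour 71.5→36.1 °C: -59.118 kJ/kg
condensation at 36.1 °C: -358 kJ/kg
liquid 36.1→-20.6 °C: -131.54 kJ/kg
Δh = -59.118 + -358 + -131.54 = -548.66 kJ/kg
Q = ṁ·Δh = 31.78 kg/min × -548.66 kJ/kg = -17436 kJ/min
|Q| = 290.61 kW = 1046.2 MJ/h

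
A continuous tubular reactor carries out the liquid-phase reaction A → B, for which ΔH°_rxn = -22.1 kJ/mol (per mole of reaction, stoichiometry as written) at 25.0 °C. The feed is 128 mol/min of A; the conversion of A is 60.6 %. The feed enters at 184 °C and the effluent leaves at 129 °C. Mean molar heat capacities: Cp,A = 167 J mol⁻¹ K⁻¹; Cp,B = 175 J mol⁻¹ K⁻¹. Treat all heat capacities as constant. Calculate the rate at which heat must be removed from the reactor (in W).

Q_out = 47100 W

Extent of reaction ξ = 0.606 × 128 = 77.568 mol/min
Reaction term: ξ·ΔH°_rxn = 77.568 × -22.1 = -1714.3 kJ/min
Sensible, feed 184→25 °C: -3398.8 kJ/min
Outlet flows (mol/min): A 50.432, B 77.568
Sensible, products 25→129 °C: 2287.6 kJ/min
Q = ΔH = -2825.4 kJ/min = -47.09 kW
Heat removed = 47090 W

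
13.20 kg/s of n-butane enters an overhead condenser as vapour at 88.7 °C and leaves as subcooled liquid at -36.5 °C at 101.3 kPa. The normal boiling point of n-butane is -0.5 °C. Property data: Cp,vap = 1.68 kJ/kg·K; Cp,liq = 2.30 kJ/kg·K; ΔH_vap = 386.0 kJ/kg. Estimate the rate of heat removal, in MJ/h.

vapour 88.7→-0.5 °C: -149.86 kJ/kg
condensation at -0.5 °C: -386 kJ/kg
liquid -0.5→-36.5 °C: -82.8 kJ/kg
Δh = -149.86 + -386 + -82.8 = -618.66 kJ/kg
Q = ṁ·Δh = 13.20 kg/s × -618.66 kJ/kg = -8166.3 kJ/s
|Q| = 8166.3 kW = 29399 MJ/h

Q_c = 29400 MJ/h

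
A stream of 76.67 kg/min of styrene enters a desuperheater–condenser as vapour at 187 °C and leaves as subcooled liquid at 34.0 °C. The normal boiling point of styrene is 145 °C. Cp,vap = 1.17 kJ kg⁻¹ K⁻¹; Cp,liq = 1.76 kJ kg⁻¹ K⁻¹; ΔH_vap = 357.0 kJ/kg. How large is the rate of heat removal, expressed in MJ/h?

Q_c = 2770 MJ/h

vapour 187→145 °C: -49.14 kJ/kg
condensation at 145 °C: -357 kJ/kg
liquid 145→34.0 °C: -195.36 kJ/kg
Δh = -49.14 + -357 + -195.36 = -601.5 kJ/kg
Q = ṁ·Δh = 76.67 kg/min × -601.5 kJ/kg = -46117 kJ/min
|Q| = 768.62 kW = 2767 MJ/h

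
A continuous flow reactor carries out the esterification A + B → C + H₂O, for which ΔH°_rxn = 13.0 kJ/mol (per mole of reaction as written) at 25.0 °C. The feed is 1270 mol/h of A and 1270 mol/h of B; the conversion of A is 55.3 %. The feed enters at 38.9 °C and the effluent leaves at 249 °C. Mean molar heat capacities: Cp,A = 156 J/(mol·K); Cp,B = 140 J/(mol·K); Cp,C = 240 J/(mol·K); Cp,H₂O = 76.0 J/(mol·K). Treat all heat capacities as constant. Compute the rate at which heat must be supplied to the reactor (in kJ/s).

Extent of reaction ξ = 0.553 × 1270 = 702.31 mol/h
Reaction term: ξ·ΔH°_rxn = 702.31 × 13.0 = 9130 kJ/h
Sensible, feed 38.9→25 °C: -5225.3 kJ/h
Outlet flows (mol/h): A 567.69, B 567.69, C 702.31, H₂O 702.31
Sensible, products 25→249 °C: 87352 kJ/h
Q = ΔH = 91257 kJ/h = 25.349 kW
Heat supplied = 25.349 kJ/s

Q_in = 25.3 kJ/s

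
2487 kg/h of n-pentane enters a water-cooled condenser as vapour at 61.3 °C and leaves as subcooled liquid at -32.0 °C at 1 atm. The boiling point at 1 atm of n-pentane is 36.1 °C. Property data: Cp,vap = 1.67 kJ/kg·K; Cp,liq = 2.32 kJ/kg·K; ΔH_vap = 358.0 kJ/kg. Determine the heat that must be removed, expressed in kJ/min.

vapour 61.3→36.1 °C: -42.084 kJ/kg
condensation at 36.1 °C: -358 kJ/kg
liquid 36.1→-32.0 °C: -157.99 kJ/kg
Δh = -42.084 + -358 + -157.99 = -558.08 kJ/kg
Q = ṁ·Δh = 2487 kg/h × -558.08 kJ/kg = -1.3879e+06 kJ/h
|Q| = 385.54 kW = 23132 kJ/min

Q_c = 23100 kJ/min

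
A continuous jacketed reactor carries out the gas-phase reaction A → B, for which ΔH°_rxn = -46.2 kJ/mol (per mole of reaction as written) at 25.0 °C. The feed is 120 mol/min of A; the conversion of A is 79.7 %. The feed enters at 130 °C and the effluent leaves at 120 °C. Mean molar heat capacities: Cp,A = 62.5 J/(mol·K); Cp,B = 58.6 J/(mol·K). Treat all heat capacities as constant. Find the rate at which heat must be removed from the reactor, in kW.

Q_out = 75.5 kW

Extent of reaction ξ = 0.797 × 120 = 95.64 mol/min
Reaction term: ξ·ΔH°_rxn = 95.64 × -46.2 = -4418.6 kJ/min
Sensible, feed 130→25 °C: -787.5 kJ/min
Outlet flows (mol/min): A 24.36, B 95.64
Sensible, products 25→120 °C: 677.07 kJ/min
Q = ΔH = -4529 kJ/min = -75.483 kW
Heat removed = 75.483 kW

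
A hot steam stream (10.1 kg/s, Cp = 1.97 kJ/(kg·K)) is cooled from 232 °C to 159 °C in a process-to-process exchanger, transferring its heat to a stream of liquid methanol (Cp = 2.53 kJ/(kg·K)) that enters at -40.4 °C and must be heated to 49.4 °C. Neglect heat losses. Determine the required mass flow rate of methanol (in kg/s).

ṁ_c = 6.39 kg/s

Heat released by hot stream: Q = 10.1 × 1.97 × (232 − 159) = 1452.5 kJ/s
Energy balance on cold side (adiabatic exchanger): Q = ṁ_c·Cp_c·(T_c,out − T_c,in)
ṁ_c = 1452.5 / [2.53 × (49.4 − -40.4)] = 6.3931 kg/s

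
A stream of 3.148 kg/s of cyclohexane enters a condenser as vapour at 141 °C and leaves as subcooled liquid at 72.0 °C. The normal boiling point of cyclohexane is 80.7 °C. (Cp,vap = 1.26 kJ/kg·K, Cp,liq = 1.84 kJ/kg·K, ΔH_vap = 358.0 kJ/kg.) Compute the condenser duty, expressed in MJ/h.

Q_c = 5100 MJ/h

vapour 141→80.7 °C: -75.978 kJ/kg
condensation at 80.7 °C: -358 kJ/kg
liquid 80.7→72.0 °C: -16.008 kJ/kg
Δh = -75.978 + -358 + -16.008 = -449.99 kJ/kg
Q = ṁ·Δh = 3.148 kg/s × -449.99 kJ/kg = -1416.6 kJ/s
|Q| = 1416.6 kW = 5099.6 MJ/h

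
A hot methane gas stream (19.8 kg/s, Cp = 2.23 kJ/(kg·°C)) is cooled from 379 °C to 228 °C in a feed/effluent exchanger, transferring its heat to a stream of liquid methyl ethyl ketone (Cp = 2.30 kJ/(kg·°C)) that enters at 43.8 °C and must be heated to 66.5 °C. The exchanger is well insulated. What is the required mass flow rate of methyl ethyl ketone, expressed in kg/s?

Heat released by hot stream: Q = 19.8 × 2.23 × (379 − 228) = 6667.3 kJ/s
Energy balance on cold side (adiabatic exchanger): Q = ṁ_c·Cp_c·(T_c,out − T_c,in)
ṁ_c = 6667.3 / [2.30 × (66.5 − 43.8)] = 127.7 kg/s

ṁ_c = 128 kg/s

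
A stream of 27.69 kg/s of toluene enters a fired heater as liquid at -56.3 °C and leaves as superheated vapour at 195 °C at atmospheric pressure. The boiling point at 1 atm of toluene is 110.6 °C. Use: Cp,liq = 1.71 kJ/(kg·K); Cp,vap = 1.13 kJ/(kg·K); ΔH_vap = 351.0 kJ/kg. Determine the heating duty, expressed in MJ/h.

Q = 72900 MJ/h

liquid -56.3→110.6 °C: 285.4 kJ/kg
vaporisation at 110.6 °C: 351 kJ/kg
vapour 110.6→195 °C: 95.372 kJ/kg
Δh = 285.4 + 351 + 95.372 = 731.77 kJ/kg
Q = ṁ·Δh = 27.69 kg/s × 731.77 kJ/kg = 20263 kJ/s
|Q| = 20263 kW = 72946 MJ/h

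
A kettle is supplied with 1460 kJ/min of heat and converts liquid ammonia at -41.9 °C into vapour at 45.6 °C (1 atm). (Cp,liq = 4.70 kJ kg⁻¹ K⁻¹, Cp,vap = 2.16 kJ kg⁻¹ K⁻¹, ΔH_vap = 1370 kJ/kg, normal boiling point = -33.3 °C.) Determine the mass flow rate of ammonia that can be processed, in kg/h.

Δh = 4.70×(-33.3−-41.9) + 1370 + 2.16×(45.6−-33.3) = 1580.8 kJ/kg
Q = 1460 kJ/min = 24.333 kJ/s = 87600 kJ/h
ṁ = Q/Δh = 87600 / 1580.8 = 55.413 kg/h

ṁ = 55.4 kg/h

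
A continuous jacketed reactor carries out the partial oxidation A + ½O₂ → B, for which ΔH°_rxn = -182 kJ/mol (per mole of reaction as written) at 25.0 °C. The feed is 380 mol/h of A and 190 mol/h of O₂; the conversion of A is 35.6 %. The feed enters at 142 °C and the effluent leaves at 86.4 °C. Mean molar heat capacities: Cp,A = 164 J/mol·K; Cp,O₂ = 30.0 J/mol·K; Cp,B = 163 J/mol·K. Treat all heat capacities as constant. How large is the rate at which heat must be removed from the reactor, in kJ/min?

Q_out = 476 kJ/min

Extent of reaction ξ = 0.356 × 380 = 135.28 mol/h
Reaction term: ξ·ΔH°_rxn = 135.28 × -182 = -24621 kJ/h
Sensible, feed 142→25 °C: -7958.3 kJ/h
Outlet flows (mol/h): A 244.72, O₂ 122.36, B 135.28
Sensible, products 25→86.4 °C: 4043.5 kJ/h
Q = ΔH = -28536 kJ/h = -7.9266 kW
Heat removed = 475.6 kJ/min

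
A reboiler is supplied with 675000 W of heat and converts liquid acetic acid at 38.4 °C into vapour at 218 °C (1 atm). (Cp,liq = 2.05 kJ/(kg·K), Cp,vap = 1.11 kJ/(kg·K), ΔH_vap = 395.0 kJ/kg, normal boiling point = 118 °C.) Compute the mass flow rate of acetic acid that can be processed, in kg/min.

Δh = 2.05×(118−38.4) + 395.0 + 1.11×(218−118) = 669.18 kJ/kg
Q = 675000 W = 675 kJ/s = 40500 kJ/min
ṁ = Q/Δh = 40500 / 669.18 = 60.522 kg/min

ṁ = 60.5 kg/min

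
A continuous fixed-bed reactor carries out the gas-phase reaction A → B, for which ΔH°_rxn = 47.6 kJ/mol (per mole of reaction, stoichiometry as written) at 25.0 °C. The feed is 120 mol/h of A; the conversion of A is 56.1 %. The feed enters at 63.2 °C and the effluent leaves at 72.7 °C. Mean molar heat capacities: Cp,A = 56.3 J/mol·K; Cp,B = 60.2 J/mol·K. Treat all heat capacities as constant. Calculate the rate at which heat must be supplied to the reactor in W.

Q_in = 911 W

Extent of reaction ξ = 0.561 × 120 = 67.32 mol/h
Reaction term: ξ·ΔH°_rxn = 67.32 × 47.6 = 3204.4 kJ/h
Sensible, feed 63.2→25 °C: -258.08 kJ/h
Outlet flows (mol/h): A 52.68, B 67.32
Sensible, products 25→72.7 °C: 334.78 kJ/h
Q = ΔH = 3281.1 kJ/h = 0.91143 kW
Heat supplied = 911.43 W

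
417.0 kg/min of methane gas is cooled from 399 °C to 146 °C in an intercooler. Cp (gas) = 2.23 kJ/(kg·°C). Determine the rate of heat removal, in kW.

Q_c = 3920 kW

Q = ṁ·Cp·ΔT = 417.0 × 2.23 × (146 − 399) = -235270 kJ/min
Converting: 235270 / 60 s = 3921.1 kW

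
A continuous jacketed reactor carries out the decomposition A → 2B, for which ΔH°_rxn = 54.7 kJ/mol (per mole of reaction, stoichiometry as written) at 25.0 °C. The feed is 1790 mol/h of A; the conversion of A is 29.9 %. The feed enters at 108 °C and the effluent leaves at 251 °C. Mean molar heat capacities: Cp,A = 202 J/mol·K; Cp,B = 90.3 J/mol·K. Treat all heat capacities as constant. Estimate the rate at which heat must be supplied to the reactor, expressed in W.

Extent of reaction ξ = 0.299 × 1790 = 535.21 mol/h
Reaction term: ξ·ΔH°_rxn = 535.21 × 54.7 = 29276 kJ/h
Sensible, feed 108→25 °C: -30011 kJ/h
Outlet flows (mol/h): A 1254.8, B 1070.4
Sensible, products 25→251 °C: 79129 kJ/h
Q = ΔH = 78393 kJ/h = 21.776 kW
Heat supplied = 21776 W

Q_in = 21800 W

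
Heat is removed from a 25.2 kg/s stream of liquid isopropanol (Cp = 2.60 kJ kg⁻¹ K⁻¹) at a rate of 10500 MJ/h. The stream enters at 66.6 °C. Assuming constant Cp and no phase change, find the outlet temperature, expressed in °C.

T_out = 22.1 °C

Q = 10500 MJ/h = 2916.7 kJ/s
ΔT = Q/(ṁ·Cp) = 2916.7/(25.2×2.60) = 44.516 K
T_out = 66.6 − 44.516 = 22.084 °C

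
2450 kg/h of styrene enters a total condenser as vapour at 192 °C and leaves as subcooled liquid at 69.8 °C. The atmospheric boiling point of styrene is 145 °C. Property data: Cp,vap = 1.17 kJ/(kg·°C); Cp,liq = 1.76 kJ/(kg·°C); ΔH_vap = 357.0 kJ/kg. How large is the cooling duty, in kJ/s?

Q_c = 370 kJ/s

vapour 192→145 °C: -54.99 kJ/kg
condensation at 145 °C: -357 kJ/kg
liquid 145→69.8 °C: -132.35 kJ/kg
Δh = -54.99 + -357 + -132.35 = -544.34 kJ/kg
Q = ṁ·Δh = 2450 kg/h × -544.34 kJ/kg = -1.3336e+06 kJ/h
|Q| = 370.45 kW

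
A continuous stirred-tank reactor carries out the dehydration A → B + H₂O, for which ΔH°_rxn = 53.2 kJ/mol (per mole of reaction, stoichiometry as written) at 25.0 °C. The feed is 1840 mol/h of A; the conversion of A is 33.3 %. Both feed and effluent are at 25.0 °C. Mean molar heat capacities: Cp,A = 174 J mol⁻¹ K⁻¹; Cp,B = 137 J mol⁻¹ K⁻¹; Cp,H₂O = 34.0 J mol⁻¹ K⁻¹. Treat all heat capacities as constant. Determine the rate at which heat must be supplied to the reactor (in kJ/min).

Q_in = 543 kJ/min

Extent of reaction ξ = 0.333 × 1840 = 612.72 mol/h
Reaction term: ξ·ΔH°_rxn = 612.72 × 53.2 = 32597 kJ/h
Q = ΔH = 32597 kJ/h = 9.0546 kW
Heat supplied = 543.28 kJ/min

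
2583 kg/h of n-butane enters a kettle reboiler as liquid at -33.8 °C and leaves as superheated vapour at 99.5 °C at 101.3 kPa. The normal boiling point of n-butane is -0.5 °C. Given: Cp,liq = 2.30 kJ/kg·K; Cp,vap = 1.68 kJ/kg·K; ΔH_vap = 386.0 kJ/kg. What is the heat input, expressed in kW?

Q = 452 kW

liquid -33.8→-0.5 °C: 76.59 kJ/kg
vaporisation at -0.5 °C: 386 kJ/kg
vapour -0.5→99.5 °C: 168 kJ/kg
Δh = 76.59 + 386 + 168 = 630.59 kJ/kg
Q = ṁ·Δh = 2583 kg/h × 630.59 kJ/kg = 1.6288e+06 kJ/h
|Q| = 452.45 kW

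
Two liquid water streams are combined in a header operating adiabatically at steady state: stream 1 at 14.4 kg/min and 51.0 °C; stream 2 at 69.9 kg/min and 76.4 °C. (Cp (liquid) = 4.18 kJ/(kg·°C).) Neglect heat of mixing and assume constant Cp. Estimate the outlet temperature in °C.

T_out = 72.1 °C

Adiabatic, steady state ⇒ Σ ṁᵢCp,ᵢ(T_out − Tᵢ) = 0
Σ ṁᵢCp,ᵢTᵢ = 14.4×4.18×51.0 + 69.9×4.18×76.4 = 25392
Σ ṁᵢCp,ᵢ = 14.4×4.18 + 69.9×4.18 = 352.37
T_out = 25392 / 352.37 = 72.061 °C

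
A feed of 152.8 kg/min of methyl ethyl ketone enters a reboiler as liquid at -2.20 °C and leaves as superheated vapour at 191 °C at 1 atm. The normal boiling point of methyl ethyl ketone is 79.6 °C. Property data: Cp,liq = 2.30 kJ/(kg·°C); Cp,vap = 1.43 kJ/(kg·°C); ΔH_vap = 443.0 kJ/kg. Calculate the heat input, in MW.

liquid -2.20→79.6 °C: 188.14 kJ/kg
vaporisation at 79.6 °C: 443 kJ/kg
vapour 79.6→191 °C: 159.3 kJ/kg
Δh = 188.14 + 443 + 159.3 = 790.44 kJ/kg
Q = ṁ·Δh = 152.8 kg/min × 790.44 kJ/kg = 120780 kJ/min
|Q| = 2013 kW = 2.013 MW

Q = 2.01 MW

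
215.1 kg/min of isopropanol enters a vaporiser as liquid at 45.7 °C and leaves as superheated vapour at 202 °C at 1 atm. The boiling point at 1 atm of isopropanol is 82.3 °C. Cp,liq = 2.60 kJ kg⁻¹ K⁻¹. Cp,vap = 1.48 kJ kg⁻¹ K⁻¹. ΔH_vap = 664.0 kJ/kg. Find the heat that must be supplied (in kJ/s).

Q = 3360 kJ/s

liquid 45.7→82.3 °C: 95.16 kJ/kg
vaporisation at 82.3 °C: 664 kJ/kg
vapour 82.3→202 °C: 177.16 kJ/kg
Δh = 95.16 + 664 + 177.16 = 936.32 kJ/kg
Q = ṁ·Δh = 215.1 kg/min × 936.32 kJ/kg = 201400 kJ/min
|Q| = 3356.7 kW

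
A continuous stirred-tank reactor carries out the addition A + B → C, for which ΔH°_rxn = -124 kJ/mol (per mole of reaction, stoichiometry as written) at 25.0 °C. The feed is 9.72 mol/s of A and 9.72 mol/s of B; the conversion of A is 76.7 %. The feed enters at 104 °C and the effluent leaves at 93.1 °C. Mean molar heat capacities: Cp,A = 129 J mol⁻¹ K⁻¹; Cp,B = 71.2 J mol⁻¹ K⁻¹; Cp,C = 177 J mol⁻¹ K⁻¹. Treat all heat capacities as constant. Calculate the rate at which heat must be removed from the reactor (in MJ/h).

Extent of reaction ξ = 0.767 × 9.72 = 7.4552 mol/s
Reaction term: ξ·ΔH°_rxn = 7.4552 × -124 = -924.45 kJ/s
Sensible, feed 104→25 °C: -153.73 kJ/s
Outlet flows (mol/s): A 2.2648, B 2.2648, C 7.4552
Sensible, products 25→93.1 °C: 120.74 kJ/s
Q = ΔH = -957.44 kJ/s = -957.44 kW
Heat removed = 3446.8 MJ/h

Q_out = 3450 MJ/h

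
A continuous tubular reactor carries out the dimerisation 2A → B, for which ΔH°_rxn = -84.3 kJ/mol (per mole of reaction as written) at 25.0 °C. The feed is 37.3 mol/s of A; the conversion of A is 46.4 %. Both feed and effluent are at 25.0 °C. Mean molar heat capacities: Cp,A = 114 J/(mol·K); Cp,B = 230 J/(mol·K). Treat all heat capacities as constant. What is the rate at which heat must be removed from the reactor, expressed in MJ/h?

Q_out = 2630 MJ/h

Extent of reaction ξ = 0.464 × 37.3 / 2 = 8.6536 mol/s
Reaction term: ξ·ΔH°_rxn = 8.6536 × -84.3 = -729.5 kJ/s
Q = ΔH = -729.5 kJ/s = -729.5 kW
Heat removed = 2626.2 MJ/h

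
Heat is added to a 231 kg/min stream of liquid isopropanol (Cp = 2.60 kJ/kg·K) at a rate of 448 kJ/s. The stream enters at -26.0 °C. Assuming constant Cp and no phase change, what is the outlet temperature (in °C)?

Q = 448 kJ/s = 26880 kJ/min
ΔT = Q/(ṁ·Cp) = 26880/(231×2.60) = 44.755 K
T_out = -26.0 + 44.755 = 18.755 °C

T_out = 18.8 °C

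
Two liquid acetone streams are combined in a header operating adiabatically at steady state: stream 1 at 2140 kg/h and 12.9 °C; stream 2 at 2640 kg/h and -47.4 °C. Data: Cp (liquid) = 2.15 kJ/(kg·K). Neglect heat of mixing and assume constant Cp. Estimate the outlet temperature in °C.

T_out = -20.4 °C

Adiabatic, steady state ⇒ Σ ṁᵢCp,ᵢ(T_out − Tᵢ) = 0
T_out = Σ ṁᵢCp,ᵢTᵢ / Σ ṁᵢCp,ᵢ
      = -209690 / 10277 = -20.404 °C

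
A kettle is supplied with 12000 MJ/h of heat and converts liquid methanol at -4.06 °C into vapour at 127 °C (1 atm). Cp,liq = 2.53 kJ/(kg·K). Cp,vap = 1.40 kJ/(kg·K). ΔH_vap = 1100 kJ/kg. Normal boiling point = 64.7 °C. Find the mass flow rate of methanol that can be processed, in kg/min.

ṁ = 147 kg/min

Δh = 2.53×(64.7−-4.06) + 1100 + 1.40×(127−64.7) = 1361.2 kJ/kg
Q = 12000 MJ/h = 3333.3 kJ/s = 200000 kJ/min
ṁ = Q/Δh = 200000 / 1361.2 = 146.93 kg/min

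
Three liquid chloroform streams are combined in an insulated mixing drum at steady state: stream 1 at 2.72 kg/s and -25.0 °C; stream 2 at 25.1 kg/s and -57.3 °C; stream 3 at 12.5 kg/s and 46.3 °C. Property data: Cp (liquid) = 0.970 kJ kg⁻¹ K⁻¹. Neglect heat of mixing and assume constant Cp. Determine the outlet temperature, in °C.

T_out = -23.0 °C

Energy balance with Q = 0: Σ ṁᵢCp,ᵢ(T_out − Tᵢ) = 0
Σ ṁᵢCp,ᵢTᵢ = 2.72×0.970×-25.0 + 25.1×0.970×-57.3 + 12.5×0.970×46.3 = -899.66
Σ ṁᵢCp,ᵢ = 2.72×0.970 + 25.1×0.970 + 12.5×0.970 = 39.11
T_out = -899.66 / 39.11 = -23.003 °C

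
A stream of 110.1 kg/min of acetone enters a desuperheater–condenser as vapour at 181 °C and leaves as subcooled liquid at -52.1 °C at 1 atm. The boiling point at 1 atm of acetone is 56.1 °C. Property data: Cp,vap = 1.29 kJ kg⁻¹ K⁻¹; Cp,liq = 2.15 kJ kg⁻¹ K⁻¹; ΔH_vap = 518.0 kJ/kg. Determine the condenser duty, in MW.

vapour 181→56.1 °C: -161.12 kJ/kg
condensation at 56.1 °C: -518 kJ/kg
liquid 56.1→-52.1 °C: -232.63 kJ/kg
Δh = -161.12 + -518 + -232.63 = -911.75 kJ/kg
Q = ṁ·Δh = 110.1 kg/min × -911.75 kJ/kg = -100380 kJ/min
|Q| = 1673.1 kW = 1.6731 MW

Q_c = 1.67 MW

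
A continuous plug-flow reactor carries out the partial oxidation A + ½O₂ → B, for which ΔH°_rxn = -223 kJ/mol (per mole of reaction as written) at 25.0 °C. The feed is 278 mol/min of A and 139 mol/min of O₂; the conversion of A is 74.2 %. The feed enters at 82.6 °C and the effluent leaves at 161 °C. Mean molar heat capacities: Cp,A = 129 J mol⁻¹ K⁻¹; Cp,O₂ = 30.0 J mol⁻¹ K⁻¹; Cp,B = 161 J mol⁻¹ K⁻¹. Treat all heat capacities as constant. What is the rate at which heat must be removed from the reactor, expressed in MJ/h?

Q_out = 2540 MJ/h

Extent of reaction ξ = 0.742 × 278 = 206.28 mol/min
Reaction term: ξ·ΔH°_rxn = 206.28 × -223 = -46000 kJ/min
Sensible, feed 82.6→25 °C: -2305.8 kJ/min
Outlet flows (mol/min): A 71.724, O₂ 35.862, B 206.28
Sensible, products 25→161 °C: 5921.3 kJ/min
Q = ΔH = -42384 kJ/min = -706.4 kW
Heat removed = 2543 MJ/h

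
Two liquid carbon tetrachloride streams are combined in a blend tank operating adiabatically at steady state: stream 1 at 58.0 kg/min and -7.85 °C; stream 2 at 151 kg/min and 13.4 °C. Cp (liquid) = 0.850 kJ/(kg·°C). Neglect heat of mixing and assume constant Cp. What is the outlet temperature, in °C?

T_out = 7.50 °C

No heat crosses the boundary, so H_out = H_in.
Σ ṁᵢCp,ᵢTᵢ = 58.0×0.850×-7.85 + 151×0.850×13.4 = 1332.9
Σ ṁᵢCp,ᵢ = 58.0×0.850 + 151×0.850 = 177.65
T_out = 1332.9 / 177.65 = 7.5029 °C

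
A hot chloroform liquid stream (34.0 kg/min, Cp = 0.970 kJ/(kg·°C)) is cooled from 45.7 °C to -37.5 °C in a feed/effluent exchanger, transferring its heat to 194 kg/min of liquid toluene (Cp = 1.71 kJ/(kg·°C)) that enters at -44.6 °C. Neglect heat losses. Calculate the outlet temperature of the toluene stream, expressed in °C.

Heat released by hot stream: Q = 34.0 × 0.970 × (45.7 − -37.5) = 2743.9 kJ/min
Energy balance on cold side (adiabatic exchanger): Q = ṁ_c·Cp_c·(T_c,out − T_c,in)
T_c,out = -44.6 + 2743.9/(194 × 1.71) = -36.329 °C

T_c,out = -36.3 °C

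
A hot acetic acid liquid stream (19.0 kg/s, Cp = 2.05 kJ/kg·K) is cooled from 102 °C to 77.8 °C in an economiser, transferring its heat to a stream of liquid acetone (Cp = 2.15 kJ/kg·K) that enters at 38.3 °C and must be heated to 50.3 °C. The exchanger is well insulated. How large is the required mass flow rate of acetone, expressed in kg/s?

ṁ_c = 36.5 kg/s

Heat released by hot stream: Q = 19.0 × 2.05 × (102 − 77.8) = 942.59 kJ/s
Energy balance on cold side (adiabatic exchanger): Q = ṁ_c·Cp_c·(T_c,out − T_c,in)
ṁ_c = 942.59 / [2.15 × (50.3 − 38.3)] = 36.534 kg/s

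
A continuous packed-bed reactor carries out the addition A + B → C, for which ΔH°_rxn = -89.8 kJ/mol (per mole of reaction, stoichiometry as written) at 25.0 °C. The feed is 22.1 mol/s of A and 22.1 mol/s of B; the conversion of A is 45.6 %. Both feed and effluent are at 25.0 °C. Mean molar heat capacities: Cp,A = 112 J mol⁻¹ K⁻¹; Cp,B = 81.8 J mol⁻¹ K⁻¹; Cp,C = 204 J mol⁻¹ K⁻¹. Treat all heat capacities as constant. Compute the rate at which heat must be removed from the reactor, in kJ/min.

Extent of reaction ξ = 0.456 × 22.1 = 10.078 mol/s
Reaction term: ξ·ΔH°_rxn = 10.078 × -89.8 = -904.97 kJ/s
Q = ΔH = -904.97 kJ/s = -904.97 kW
Heat removed = 54298 kJ/min

Q_out = 54300 kJ/min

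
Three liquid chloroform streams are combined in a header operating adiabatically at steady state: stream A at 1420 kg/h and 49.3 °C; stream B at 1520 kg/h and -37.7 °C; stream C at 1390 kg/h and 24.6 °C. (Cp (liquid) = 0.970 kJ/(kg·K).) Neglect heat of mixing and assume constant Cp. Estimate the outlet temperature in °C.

T_out = 10.8 °C

No heat crosses the boundary, so H_out = H_in.
Σ ṁᵢCp,ᵢTᵢ = 1420×0.970×49.3 + 1520×0.970×-37.7 + 1390×0.970×24.6 = 45489
Σ ṁᵢCp,ᵢ = 1420×0.970 + 1520×0.970 + 1390×0.970 = 4200.1
T_out = 45489 / 4200.1 = 10.83 °C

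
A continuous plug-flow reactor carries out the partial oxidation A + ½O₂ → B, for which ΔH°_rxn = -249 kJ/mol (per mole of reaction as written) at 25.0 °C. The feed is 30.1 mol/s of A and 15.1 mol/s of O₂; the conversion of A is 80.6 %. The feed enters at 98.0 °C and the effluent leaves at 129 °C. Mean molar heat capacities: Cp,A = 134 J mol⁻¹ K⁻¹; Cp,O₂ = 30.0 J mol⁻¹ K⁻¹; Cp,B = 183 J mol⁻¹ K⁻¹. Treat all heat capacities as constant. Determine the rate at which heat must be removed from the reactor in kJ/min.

Q_out = 349000 kJ/min

Extent of reaction ξ = 0.806 × 30.1 = 24.261 mol/s
Reaction term: ξ·ΔH°_rxn = 24.261 × -249 = -6040.9 kJ/s
Sensible, feed 98.0→25 °C: -327.51 kJ/s
Outlet flows (mol/s): A 5.8394, O₂ 2.9697, B 24.261
Sensible, products 25→129 °C: 552.37 kJ/s
Q = ΔH = -5816 kJ/s = -5816 kW
Heat removed = 348960 kJ/min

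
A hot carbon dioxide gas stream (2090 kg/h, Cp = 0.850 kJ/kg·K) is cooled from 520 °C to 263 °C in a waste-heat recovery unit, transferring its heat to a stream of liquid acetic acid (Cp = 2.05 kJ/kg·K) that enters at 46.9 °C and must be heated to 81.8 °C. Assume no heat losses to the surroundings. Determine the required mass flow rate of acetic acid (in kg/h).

Heat released by hot stream: Q = 2090 × 0.850 × (520 − 263) = 456560 kJ/h
Energy balance on cold side (adiabatic exchanger): Q = ṁ_c·Cp_c·(T_c,out − T_c,in)
ṁ_c = 456560 / [2.05 × (81.8 − 46.9)] = 6381.4 kg/h

ṁ_c = 6380 kg/h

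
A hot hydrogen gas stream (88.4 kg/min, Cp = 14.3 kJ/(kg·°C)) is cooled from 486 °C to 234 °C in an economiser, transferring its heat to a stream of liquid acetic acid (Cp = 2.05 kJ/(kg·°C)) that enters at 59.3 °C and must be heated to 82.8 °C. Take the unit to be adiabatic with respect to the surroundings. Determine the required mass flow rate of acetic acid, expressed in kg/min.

Heat released by hot stream: Q = 88.4 × 14.3 × (486 − 234) = 318560 kJ/min
Energy balance on cold side (adiabatic exchanger): Q = ṁ_c·Cp_c·(T_c,out − T_c,in)
ṁ_c = 318560 / [2.05 × (82.8 − 59.3)] = 6612.5 kg/min

ṁ_c = 6610 kg/min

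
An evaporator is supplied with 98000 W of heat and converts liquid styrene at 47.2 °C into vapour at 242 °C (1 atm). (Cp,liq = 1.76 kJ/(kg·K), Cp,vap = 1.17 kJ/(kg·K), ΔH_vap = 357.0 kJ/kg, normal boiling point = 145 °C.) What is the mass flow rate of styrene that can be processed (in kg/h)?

ṁ = 549 kg/h

Δh = 1.76×(145−47.2) + 357.0 + 1.17×(242−145) = 642.62 kJ/kg
Q = 98000 W = 98 kJ/s = 352800 kJ/h
ṁ = Q/Δh = 352800 / 642.62 = 549 kg/h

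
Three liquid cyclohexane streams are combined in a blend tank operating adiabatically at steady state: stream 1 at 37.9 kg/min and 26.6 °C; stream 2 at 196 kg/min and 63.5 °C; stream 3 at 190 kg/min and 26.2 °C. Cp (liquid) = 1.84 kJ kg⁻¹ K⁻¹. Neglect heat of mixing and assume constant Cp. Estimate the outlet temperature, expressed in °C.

Adiabatic, steady state ⇒ Σ ṁᵢCp,ᵢ(T_out − Tᵢ) = 0
Σ ṁᵢCp,ᵢTᵢ = 37.9×1.84×26.6 + 196×1.84×63.5 + 190×1.84×26.2 = 33915
Σ ṁᵢCp,ᵢ = 37.9×1.84 + 196×1.84 + 190×1.84 = 779.98
T_out = 33915 / 779.98 = 43.482 °C

T_out = 43.5 °C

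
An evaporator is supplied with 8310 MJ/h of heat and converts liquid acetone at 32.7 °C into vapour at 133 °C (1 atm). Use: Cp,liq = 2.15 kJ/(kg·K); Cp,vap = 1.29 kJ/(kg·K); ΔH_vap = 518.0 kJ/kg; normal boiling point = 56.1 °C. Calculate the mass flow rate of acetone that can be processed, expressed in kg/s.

Δh = 2.15×(56.1−32.7) + 518.0 + 1.29×(133−56.1) = 667.51 kJ/kg
Q = 8310 MJ/h = 2308.3 kJ/s = 2308.3 kJ/s
ṁ = Q/Δh = 2308.3 / 667.51 = 3.4581 kg/s

ṁ = 3.46 kg/s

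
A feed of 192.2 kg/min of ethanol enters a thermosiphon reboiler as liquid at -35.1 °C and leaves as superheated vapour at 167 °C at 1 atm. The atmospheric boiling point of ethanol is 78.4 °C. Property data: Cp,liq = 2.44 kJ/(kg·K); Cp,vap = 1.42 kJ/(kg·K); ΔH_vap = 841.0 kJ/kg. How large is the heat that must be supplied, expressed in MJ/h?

Q = 14300 MJ/h

liquid -35.1→78.4 °C: 276.94 kJ/kg
vaporisation at 78.4 °C: 841 kJ/kg
vapour 78.4→167 °C: 125.81 kJ/kg
Δh = 276.94 + 841 + 125.81 = 1243.8 kJ/kg
Q = ṁ·Δh = 192.2 kg/min × 1243.8 kJ/kg = 239050 kJ/min
|Q| = 3984.2 kW = 14343 MJ/h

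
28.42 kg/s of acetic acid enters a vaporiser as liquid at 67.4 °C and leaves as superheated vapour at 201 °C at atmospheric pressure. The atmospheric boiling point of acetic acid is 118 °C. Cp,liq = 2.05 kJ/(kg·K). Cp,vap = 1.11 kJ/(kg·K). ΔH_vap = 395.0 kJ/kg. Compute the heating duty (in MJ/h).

liquid 67.4→118 °C: 103.73 kJ/kg
vaporisation at 118 °C: 395 kJ/kg
vapour 118→201 °C: 92.13 kJ/kg
Δh = 103.73 + 395 + 92.13 = 590.86 kJ/kg
Q = ṁ·Δh = 28.42 kg/s × 590.86 kJ/kg = 16792 kJ/s
|Q| = 16792 kW = 60452 MJ/h

Q = 60500 MJ/h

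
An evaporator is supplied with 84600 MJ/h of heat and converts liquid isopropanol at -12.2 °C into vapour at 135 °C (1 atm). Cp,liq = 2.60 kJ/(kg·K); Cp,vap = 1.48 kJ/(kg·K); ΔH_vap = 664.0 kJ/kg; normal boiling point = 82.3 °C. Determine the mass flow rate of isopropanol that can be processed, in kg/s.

ṁ = 23.8 kg/s

Δh = 2.60×(82.3−-12.2) + 664.0 + 1.48×(135−82.3) = 987.7 kJ/kg
Q = 84600 MJ/h = 23500 kJ/s = 23500 kJ/s
ṁ = Q/Δh = 23500 / 987.7 = 23.793 kg/s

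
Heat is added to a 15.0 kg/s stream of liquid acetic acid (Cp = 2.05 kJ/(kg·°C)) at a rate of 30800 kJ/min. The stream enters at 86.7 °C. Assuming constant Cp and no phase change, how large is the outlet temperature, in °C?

Q = 30800 kJ/min = 513.33 kJ/s
ΔT = Q/(ṁ·Cp) = 513.33/(15.0×2.05) = 16.694 K
T_out = 86.7 + 16.694 = 103.39 °C

T_out = 103 °C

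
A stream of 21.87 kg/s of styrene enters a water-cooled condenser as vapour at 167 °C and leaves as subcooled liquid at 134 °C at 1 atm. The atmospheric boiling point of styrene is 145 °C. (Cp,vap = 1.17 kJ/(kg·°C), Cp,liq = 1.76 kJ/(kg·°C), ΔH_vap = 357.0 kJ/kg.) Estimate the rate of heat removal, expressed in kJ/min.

Q_c = 528000 kJ/min

vapour 167→145 °C: -25.74 kJ/kg
condensation at 145 °C: -357 kJ/kg
liquid 145→134 °C: -19.36 kJ/kg
Δh = -25.74 + -357 + -19.36 = -402.1 kJ/kg
Q = ṁ·Δh = 21.87 kg/s × -402.1 kJ/kg = -8793.9 kJ/s
|Q| = 8793.9 kW = 527640 kJ/min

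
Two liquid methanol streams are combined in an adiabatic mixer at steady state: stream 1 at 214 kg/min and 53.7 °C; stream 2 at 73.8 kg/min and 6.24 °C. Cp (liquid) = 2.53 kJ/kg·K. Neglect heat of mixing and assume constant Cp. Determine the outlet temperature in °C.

Energy balance with Q = 0: Σ ṁᵢCp,ᵢ(T_out − Tᵢ) = 0
T_out = Σ ṁᵢCp,ᵢTᵢ / Σ ṁᵢCp,ᵢ
      = 30239 / 728.13 = 41.53 °C

T_out = 41.5 °C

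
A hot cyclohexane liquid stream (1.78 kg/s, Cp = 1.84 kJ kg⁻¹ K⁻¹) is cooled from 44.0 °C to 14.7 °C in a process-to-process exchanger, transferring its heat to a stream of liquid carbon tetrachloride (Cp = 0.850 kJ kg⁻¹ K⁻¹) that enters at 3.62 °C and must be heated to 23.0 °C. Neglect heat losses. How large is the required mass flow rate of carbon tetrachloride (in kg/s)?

ṁ_c = 5.83 kg/s

Heat released by hot stream: Q = 1.78 × 1.84 × (44.0 − 14.7) = 95.963 kJ/s
Energy balance on cold side (adiabatic exchanger): Q = ṁ_c·Cp_c·(T_c,out − T_c,in)
ṁ_c = 95.963 / [0.850 × (23.0 − 3.62)] = 5.8255 kg/s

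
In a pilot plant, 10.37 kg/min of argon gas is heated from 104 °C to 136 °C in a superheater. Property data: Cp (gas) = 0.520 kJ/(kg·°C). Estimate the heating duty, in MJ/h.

Q = 10.4 MJ/h

Q = ṁ·Cp·ΔT = 10.37 × 0.520 × (136 − 104) = 172.56 kJ/min
Converting: 172.56 / 60 s = 2.8759 kW
Heating duty = 10.353 MJ/h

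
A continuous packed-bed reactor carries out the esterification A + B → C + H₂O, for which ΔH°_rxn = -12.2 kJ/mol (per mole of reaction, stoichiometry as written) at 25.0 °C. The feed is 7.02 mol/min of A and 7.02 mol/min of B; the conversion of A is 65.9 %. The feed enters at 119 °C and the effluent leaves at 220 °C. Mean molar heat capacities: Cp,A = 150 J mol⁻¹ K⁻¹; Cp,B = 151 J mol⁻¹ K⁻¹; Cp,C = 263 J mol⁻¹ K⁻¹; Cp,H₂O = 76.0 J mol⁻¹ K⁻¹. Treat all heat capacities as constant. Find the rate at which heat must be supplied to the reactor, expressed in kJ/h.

Q_in = 11500 kJ/h

Extent of reaction ξ = 0.659 × 7.02 = 4.6262 mol/min
Reaction term: ξ·ΔH°_rxn = 4.6262 × -12.2 = -56.439 kJ/min
Sensible, feed 119→25 °C: -198.62 kJ/min
Outlet flows (mol/min): A 2.3938, B 2.3938, C 4.6262, H₂O 4.6262
Sensible, products 25→220 °C: 446.32 kJ/min
Q = ΔH = 191.26 kJ/min = 3.1876 kW
Heat supplied = 11475 kJ/h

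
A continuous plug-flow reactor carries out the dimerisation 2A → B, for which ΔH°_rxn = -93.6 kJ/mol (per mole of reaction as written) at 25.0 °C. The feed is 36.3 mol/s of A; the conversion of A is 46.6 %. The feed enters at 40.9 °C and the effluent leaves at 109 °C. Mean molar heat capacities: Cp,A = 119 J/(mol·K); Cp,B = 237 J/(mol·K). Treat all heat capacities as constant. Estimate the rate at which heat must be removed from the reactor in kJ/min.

Extent of reaction ξ = 0.466 × 36.3 / 2 = 8.4579 mol/s
Reaction term: ξ·ΔH°_rxn = 8.4579 × -93.6 = -791.66 kJ/s
Sensible, feed 40.9→25 °C: -68.683 kJ/s
Outlet flows (mol/s): A 19.384, B 8.4579
Sensible, products 25→109 °C: 362.14 kJ/s
Q = ΔH = -498.2 kJ/s = -498.2 kW
Heat removed = 29892 kJ/min

Q_out = 29900 kJ/min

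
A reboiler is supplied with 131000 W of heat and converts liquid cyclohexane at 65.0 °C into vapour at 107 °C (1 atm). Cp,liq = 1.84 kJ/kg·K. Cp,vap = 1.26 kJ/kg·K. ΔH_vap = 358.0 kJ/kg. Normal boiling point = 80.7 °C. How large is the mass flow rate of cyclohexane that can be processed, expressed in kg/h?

Δh = 1.84×(80.7−65.0) + 358.0 + 1.26×(107−80.7) = 420.03 kJ/kg
Q = 131000 W = 131 kJ/s = 471600 kJ/h
ṁ = Q/Δh = 471600 / 420.03 = 1122.8 kg/h

ṁ = 1120 kg/h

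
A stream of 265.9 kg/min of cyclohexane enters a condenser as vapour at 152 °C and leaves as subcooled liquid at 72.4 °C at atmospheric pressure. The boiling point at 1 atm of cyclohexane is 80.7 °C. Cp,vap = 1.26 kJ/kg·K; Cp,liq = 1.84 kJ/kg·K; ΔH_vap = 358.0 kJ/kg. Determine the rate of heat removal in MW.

vapour 152→80.7 °C: -89.838 kJ/kg
condensation at 80.7 °C: -358 kJ/kg
liquid 80.7→72.4 °C: -15.272 kJ/kg
Δh = -89.838 + -358 + -15.272 = -463.11 kJ/kg
Q = ṁ·Δh = 265.9 kg/min × -463.11 kJ/kg = -123140 kJ/min
|Q| = 2052.3 kW = 2.0523 MW

Q_c = 2.05 MW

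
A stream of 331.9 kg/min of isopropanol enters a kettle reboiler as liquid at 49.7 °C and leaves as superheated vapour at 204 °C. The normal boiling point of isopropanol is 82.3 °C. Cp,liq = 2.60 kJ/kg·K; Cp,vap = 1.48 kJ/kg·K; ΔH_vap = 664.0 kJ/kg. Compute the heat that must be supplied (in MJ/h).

Q = 18500 MJ/h

liquid 49.7→82.3 °C: 84.76 kJ/kg
vaporisation at 82.3 °C: 664 kJ/kg
vapour 82.3→204 °C: 180.12 kJ/kg
Δh = 84.76 + 664 + 180.12 = 928.88 kJ/kg
Q = ṁ·Δh = 331.9 kg/min × 928.88 kJ/kg = 308290 kJ/min
|Q| = 5138.2 kW = 18498 MJ/h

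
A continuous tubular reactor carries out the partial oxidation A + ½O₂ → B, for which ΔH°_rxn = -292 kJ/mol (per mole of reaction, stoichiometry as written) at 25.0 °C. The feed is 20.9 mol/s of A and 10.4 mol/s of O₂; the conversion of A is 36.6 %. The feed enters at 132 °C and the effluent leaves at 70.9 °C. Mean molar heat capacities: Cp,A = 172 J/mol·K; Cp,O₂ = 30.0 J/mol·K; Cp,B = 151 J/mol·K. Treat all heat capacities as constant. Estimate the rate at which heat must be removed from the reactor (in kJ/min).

Q_out = 149000 kJ/min

Extent of reaction ξ = 0.366 × 20.9 = 7.6494 mol/s
Reaction term: ξ·ΔH°_rxn = 7.6494 × -292 = -2233.6 kJ/s
Sensible, feed 132→25 °C: -418.03 kJ/s
Outlet flows (mol/s): A 13.251, O₂ 6.5753, B 7.6494
Sensible, products 25→70.9 °C: 166.68 kJ/s
Q = ΔH = -2485 kJ/s = -2485 kW
Heat removed = 149100 kJ/min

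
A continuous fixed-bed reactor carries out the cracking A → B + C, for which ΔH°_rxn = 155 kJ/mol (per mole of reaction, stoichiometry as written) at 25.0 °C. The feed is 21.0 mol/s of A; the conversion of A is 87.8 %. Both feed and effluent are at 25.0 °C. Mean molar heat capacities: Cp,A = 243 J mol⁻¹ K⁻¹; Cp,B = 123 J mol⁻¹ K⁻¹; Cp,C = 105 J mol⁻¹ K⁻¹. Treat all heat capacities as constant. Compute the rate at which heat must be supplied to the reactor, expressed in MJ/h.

Q_in = 10300 MJ/h

Extent of reaction ξ = 0.878 × 21.0 = 18.438 mol/s
Reaction term: ξ·ΔH°_rxn = 18.438 × 155 = 2857.9 kJ/s
Q = ΔH = 2857.9 kJ/s = 2857.9 kW
Heat supplied = 10288 MJ/h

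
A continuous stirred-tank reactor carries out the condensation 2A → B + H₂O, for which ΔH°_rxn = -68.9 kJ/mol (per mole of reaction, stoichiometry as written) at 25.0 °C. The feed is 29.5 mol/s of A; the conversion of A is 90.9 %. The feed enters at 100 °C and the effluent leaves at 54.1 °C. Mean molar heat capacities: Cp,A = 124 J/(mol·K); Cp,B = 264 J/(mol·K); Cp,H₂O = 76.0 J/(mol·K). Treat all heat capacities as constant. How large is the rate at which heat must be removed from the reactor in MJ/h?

Q_out = 3800 MJ/h

Extent of reaction ξ = 0.909 × 29.5 / 2 = 13.408 mol/s
Reaction term: ξ·ΔH°_rxn = 13.408 × -68.9 = -923.79 kJ/s
Sensible, feed 100→25 °C: -274.35 kJ/s
Outlet flows (mol/s): A 2.6845, B 13.408, H₂O 13.408
Sensible, products 25→54.1 °C: 142.34 kJ/s
Q = ΔH = -1055.8 kJ/s = -1055.8 kW
Heat removed = 3800.9 MJ/h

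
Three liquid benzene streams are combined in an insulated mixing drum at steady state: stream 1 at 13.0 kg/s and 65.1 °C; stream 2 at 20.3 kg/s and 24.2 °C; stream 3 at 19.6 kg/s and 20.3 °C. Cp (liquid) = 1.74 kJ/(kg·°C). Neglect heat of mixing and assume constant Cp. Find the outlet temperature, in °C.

Adiabatic, steady state ⇒ Σ ṁᵢCp,ᵢ(T_out − Tᵢ) = 0
Σ ṁᵢCp,ᵢTᵢ = 13.0×1.74×65.1 + 20.3×1.74×24.2 + 19.6×1.74×20.3 = 3019.7
Σ ṁᵢCp,ᵢ = 13.0×1.74 + 20.3×1.74 + 19.6×1.74 = 92.046
T_out = 3019.7 / 92.046 = 32.806 °C

T_out = 32.8 °C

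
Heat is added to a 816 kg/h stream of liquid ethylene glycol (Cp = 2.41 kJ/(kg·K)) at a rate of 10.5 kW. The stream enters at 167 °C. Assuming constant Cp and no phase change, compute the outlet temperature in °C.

Q = 10.5 kW = 37800 kJ/h
ΔT = Q/(ṁ·Cp) = 37800/(816×2.41) = 19.221 K
T_out = 167 + 19.221 = 186.22 °C

T_out = 186 °C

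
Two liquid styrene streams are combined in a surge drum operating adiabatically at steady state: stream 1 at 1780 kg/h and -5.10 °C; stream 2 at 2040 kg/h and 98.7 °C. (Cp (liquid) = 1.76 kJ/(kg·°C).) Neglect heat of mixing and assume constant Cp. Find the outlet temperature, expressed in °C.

T_out = 50.3 °C

No heat crosses the boundary, so H_out = H_in.
Σ ṁᵢCp,ᵢTᵢ = 1780×1.76×-5.10 + 2040×1.76×98.7 = 338400
Σ ṁᵢCp,ᵢ = 1780×1.76 + 2040×1.76 = 6723.2
T_out = 338400 / 6723.2 = 50.332 °C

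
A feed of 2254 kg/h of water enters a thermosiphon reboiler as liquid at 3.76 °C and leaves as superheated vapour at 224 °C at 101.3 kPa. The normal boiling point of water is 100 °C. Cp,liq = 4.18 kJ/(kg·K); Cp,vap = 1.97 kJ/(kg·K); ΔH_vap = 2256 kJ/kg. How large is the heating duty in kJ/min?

liquid 3.76→100 °C: 402.28 kJ/kg
vaporisation at 100 °C: 2256 kJ/kg
vapour 100→224 °C: 244.28 kJ/kg
Δh = 402.28 + 2256 + 244.28 = 2902.6 kJ/kg
Q = ṁ·Δh = 2254 kg/h × 2902.6 kJ/kg = 6.5424e+06 kJ/h
|Q| = 1817.3 kW = 109040 kJ/min

Q = 109000 kJ/min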